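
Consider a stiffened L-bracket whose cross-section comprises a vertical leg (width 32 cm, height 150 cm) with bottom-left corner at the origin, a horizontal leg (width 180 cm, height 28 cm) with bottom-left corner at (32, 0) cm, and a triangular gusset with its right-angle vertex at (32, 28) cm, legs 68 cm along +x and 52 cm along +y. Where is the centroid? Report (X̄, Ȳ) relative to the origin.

X̄ = 67.91 cm, Ȳ = 44.00 cm

vertical leg: A = 32 × 150 = 4800.00, centroid at (16.00, 75.00).
horizontal leg: A = 180 × 28 = 5040.00, centroid at (122.00, 14.00).
gusset: A = ½·68·52 = 1768.00, centroid at (54.67, 45.33).
ΣA = 11608.00 cm², ΣAX̄ = 788330.67 cm³, ΣAȲ = 510709.33 cm³.
X̄ = 788330.67/11608.00 = 67.91 cm; Ȳ = 510709.33/11608.00 = 44.00 cm.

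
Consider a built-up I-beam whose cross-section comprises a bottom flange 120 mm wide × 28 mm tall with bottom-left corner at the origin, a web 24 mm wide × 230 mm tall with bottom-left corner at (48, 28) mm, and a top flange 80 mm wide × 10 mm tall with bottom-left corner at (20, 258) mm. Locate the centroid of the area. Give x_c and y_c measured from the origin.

x_c = 60.00 mm, y_c = 108.14 mm

Part | A | x̄ᵢ | ȳᵢ | A·x̄ᵢ | A·ȳᵢ
bottom flange | 3360.00 | 60.00 | 14.00 | 201600.00 | 47040.00
web | 5520.00 | 60.00 | 143.00 | 331200.00 | 789360.00
top flange | 800.00 | 60.00 | 263.00 | 48000.00 | 210400.00
Σ | 9680.00 |  |  | 580800.00 | 1046800.00
x_c = 580800.00 / 9680.00 = 60.00 mm
y_c = 1046800.00 / 9680.00 = 108.14 mm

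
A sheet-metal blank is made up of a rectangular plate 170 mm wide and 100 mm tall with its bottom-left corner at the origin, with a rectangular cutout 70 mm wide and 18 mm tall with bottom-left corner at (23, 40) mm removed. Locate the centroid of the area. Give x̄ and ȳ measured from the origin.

plate: A = 170 × 100 = 17000.00, centroid at (85.00, 50.00).
hole: A = −(70 × 18) = -1260.00, centroid at (58.00, 49.00).
ΣA = 15740.00 mm², ΣAx̄ = 1371920.00 mm³, ΣAȳ = 788260.00 mm³.
x̄ = 1371920.00/15740.00 = 87.16 mm; ȳ = 788260.00/15740.00 = 50.08 mm.

x̄ = 87.16 mm, ȳ = 50.08 mm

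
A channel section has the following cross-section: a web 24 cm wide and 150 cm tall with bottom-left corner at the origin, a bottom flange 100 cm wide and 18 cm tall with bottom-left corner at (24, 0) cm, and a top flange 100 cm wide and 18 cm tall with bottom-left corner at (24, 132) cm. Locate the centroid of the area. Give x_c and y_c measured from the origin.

web: A = 24 × 150 = 3600.00, centroid at (12.00, 75.00).
bottom flange: A = 100 × 18 = 1800.00, centroid at (74.00, 9.00).
top flange: A = 100 × 18 = 1800.00, centroid at (74.00, 141.00).
ΣA = 7200.00 cm², ΣAx_c = 309600.00 cm³, ΣAy_c = 540000.00 cm³.
x_c = 309600.00/7200.00 = 43.00 cm; y_c = 540000.00/7200.00 = 75.00 cm.

x_c = 43.00 cm, y_c = 75.00 cm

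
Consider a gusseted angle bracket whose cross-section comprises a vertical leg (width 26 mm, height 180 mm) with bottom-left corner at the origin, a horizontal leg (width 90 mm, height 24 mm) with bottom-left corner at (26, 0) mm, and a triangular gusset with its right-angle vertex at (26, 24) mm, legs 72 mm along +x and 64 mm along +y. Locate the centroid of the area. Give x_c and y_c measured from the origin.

Part | A | x̄ᵢ | ȳᵢ | A·x̄ᵢ | A·ȳᵢ
vertical leg | 4680.00 | 13.00 | 90.00 | 60840.00 | 421200.00
horizontal leg | 2160.00 | 71.00 | 12.00 | 153360.00 | 25920.00
gusset | 2304.00 | 50.00 | 45.33 | 115200.00 | 104448.00
Σ | 9144.00 |  |  | 329400.00 | 551568.00
x_c = 329400.00 / 9144.00 = 36.02 mm
y_c = 551568.00 / 9144.00 = 60.32 mm

x_c = 36.02 mm, y_c = 60.32 mm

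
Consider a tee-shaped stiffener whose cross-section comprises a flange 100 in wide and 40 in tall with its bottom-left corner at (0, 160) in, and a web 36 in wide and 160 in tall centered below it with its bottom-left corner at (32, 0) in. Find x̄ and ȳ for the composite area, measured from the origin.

web: A = 36 × 160 = 5760.00, centroid at (50.00, 80.00).
flange: A = 100 × 40 = 4000.00, centroid at (50.00, 180.00).
ΣA = 9760.00 in², ΣAx̄ = 488000.00 in³, ΣAȳ = 1180800.00 in³.
x̄ = 488000.00/9760.00 = 50.00 in; ȳ = 1180800.00/9760.00 = 120.98 in.

x̄ = 50.00 in, ȳ = 120.98 in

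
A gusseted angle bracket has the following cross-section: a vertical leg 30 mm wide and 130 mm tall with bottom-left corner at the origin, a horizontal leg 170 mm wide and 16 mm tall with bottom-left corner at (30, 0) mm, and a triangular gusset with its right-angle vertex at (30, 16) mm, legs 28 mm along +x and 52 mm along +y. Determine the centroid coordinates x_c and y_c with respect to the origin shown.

x_c = 54.43 mm, y_c = 40.76 mm

vertical leg: A = 30 × 130 = 3900.00, centroid at (15.00, 65.00).
horizontal leg: A = 170 × 16 = 2720.00, centroid at (115.00, 8.00).
gusset: A = ½·28·52 = 728.00, centroid at (39.33, 33.33).
ΣA = 7348.00 mm²
ΣAx_c = (3900.00)(15.00) + (2720.00)(115.00) + (728.00)(39.33) = 399934.67 mm³
ΣAy_c = (3900.00)(65.00) + (2720.00)(8.00) + (728.00)(33.33) = 299526.67 mm³
x_c = 399934.67 / 7348.00 = 54.43 mm
y_c = 299526.67 / 7348.00 = 40.76 mm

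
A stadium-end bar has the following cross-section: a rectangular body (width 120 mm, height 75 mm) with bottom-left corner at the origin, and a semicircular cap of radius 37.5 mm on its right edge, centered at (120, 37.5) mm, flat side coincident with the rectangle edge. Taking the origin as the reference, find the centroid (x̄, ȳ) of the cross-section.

x̄ = 74.96 mm, ȳ = 37.50 mm

rectangular body: A = 120 × 75 = 9000.00, centroid at (60.00, 37.50).
semicircular end: A = ½π·37.5² = 2208.93, centroid at (135.92, 37.50).
ΣA = 11208.93 mm²
ΣAx̄ = (9000.00)(60.00) + (2208.93)(135.92) = 840228.13 mm³
ΣAȳ = (9000.00)(37.50) + (2208.93)(37.50) = 420334.96 mm³
x̄ = 840228.13 / 11208.93 = 74.96 mm
ȳ = 420334.96 / 11208.93 = 37.50 mm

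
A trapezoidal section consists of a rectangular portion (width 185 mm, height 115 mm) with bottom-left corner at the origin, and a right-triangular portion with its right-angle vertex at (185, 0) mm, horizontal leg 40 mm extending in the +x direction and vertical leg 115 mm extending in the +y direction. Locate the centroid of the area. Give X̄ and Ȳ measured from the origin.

X̄ = 102.83 mm, Ȳ = 55.63 mm

Part | A | x̄ᵢ | ȳᵢ | A·x̄ᵢ | A·ȳᵢ
rectangular portion | 21275.00 | 92.50 | 57.50 | 1967937.50 | 1223312.50
triangular portion | 2300.00 | 198.33 | 38.33 | 456166.67 | 88166.67
Σ | 23575.00 |  |  | 2424104.17 | 1311479.17
X̄ = 2424104.17 / 23575.00 = 102.83 mm
Ȳ = 1311479.17 / 23575.00 = 55.63 mm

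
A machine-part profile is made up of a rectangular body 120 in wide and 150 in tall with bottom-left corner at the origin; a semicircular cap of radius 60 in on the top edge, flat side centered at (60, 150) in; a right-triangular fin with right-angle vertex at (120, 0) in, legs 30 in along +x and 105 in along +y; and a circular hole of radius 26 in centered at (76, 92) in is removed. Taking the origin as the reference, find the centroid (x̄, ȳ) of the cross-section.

rectangular body: A = 120 × 150 = 18000.00, centroid at (60.00, 75.00).
semicircular top: A = ½π·60² = 5654.87, centroid at (60.00, 175.46).
triangular fin: A = ½·30·105 = 1575.00, centroid at (130.00, 35.00).
hole: A = −π·26² = -2123.72, centroid at (76.00, 92.00).
ΣA = 23106.15 in², ΣAx̄ = 1462639.54 in³, ΣAȳ = 2201973.09 in³.
x̄ = 1462639.54/23106.15 = 63.30 in; ȳ = 2201973.09/23106.15 = 95.30 in.

x̄ = 63.30 in, ȳ = 95.30 in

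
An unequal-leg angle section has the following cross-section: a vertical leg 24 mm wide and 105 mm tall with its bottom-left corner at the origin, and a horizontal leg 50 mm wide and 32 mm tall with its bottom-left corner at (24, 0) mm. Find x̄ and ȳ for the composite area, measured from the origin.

vertical leg: A = 24 × 105 = 2520.00, centroid at (12.00, 52.50).
horizontal leg: A = 50 × 32 = 1600.00, centroid at (49.00, 16.00).
ΣA = 4120.00 mm², ΣAx̄ = 108640.00 mm³, ΣAȳ = 157900.00 mm³.
x̄ = 108640.00/4120.00 = 26.37 mm; ȳ = 157900.00/4120.00 = 38.33 mm.

x̄ = 26.37 mm, ȳ = 38.33 mm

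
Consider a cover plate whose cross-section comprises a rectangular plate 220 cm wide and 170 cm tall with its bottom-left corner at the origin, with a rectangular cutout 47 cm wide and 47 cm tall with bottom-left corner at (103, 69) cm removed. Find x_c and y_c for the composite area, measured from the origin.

plate: A = 220 × 170 = 37400.00, centroid at (110.00, 85.00).
hole: A = −(47 × 47) = -2209.00, centroid at (126.50, 92.50).
ΣA = 35191.00 cm², ΣAx_c = 3834561.50 cm³, ΣAy_c = 2974667.50 cm³.
x_c = 3834561.50/35191.00 = 108.96 cm; y_c = 2974667.50/35191.00 = 84.53 cm.

x_c = 108.96 cm, y_c = 84.53 cm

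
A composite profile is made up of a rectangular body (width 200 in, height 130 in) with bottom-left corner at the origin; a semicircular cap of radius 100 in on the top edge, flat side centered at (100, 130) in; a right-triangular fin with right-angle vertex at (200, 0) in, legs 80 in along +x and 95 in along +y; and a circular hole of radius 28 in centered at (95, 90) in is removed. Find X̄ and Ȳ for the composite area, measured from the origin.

X̄ = 111.47 in, Ȳ = 99.83 in

Part | A | x̄ᵢ | ȳᵢ | A·x̄ᵢ | A·ȳᵢ
rectangular body | 26000.00 | 100.00 | 65.00 | 2600000.00 | 1690000.00
semicircular top | 15707.96 | 100.00 | 172.44 | 1570796.33 | 2708701.89
triangular fin | 3800.00 | 226.67 | 31.67 | 861333.33 | 120333.33
hole | -2463.01 | 95.00 | 90.00 | -233985.82 | -221670.78
Σ | 43044.95 |  |  | 4798143.84 | 4297364.45
X̄ = 4798143.84 / 43044.95 = 111.47 in
Ȳ = 4297364.45 / 43044.95 = 99.83 in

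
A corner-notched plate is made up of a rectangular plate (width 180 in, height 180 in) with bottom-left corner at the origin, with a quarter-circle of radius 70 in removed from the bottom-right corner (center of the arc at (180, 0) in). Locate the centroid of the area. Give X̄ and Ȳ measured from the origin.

plate: A = 180 × 180 = 32400.00, centroid at (90.00, 90.00).
removed quarter-circle: A = −¼π·70² = -3848.45, centroid at (150.29, 29.71).
ΣA = 28551.55 in²
ΣAX̄ = (32400.00)(90.00) + (-3848.45)(150.29) = 2337612.15 in³
ΣAȲ = (32400.00)(90.00) + (-3848.45)(29.71) = 2801666.67 in³
X̄ = 2337612.15 / 28551.55 = 81.87 in
Ȳ = 2801666.67 / 28551.55 = 98.13 in

X̄ = 81.87 in, Ȳ = 98.13 in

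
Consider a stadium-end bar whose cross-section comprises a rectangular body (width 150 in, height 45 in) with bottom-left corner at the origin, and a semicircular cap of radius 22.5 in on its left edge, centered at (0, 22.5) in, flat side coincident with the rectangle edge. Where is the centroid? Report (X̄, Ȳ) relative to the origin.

X̄ = 66.09 in, Ȳ = 22.50 in

Part | A | x̄ᵢ | ȳᵢ | A·x̄ᵢ | A·ȳᵢ
rectangular body | 6750.00 | 75.00 | 22.50 | 506250.00 | 151875.00
semicircular end | 795.22 | -9.55 | 22.50 | -7593.75 | 17892.35
Σ | 7545.22 |  |  | 498656.25 | 169767.35
X̄ = 498656.25 / 7545.22 = 66.09 in
Ȳ = 169767.35 / 7545.22 = 22.50 in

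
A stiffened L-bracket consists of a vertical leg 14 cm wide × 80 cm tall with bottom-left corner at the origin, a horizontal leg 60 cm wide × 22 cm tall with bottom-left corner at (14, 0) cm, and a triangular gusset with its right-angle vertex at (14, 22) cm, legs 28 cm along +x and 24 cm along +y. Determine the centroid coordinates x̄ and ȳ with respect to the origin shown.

vertical leg: A = 14 × 80 = 1120.00, centroid at (7.00, 40.00).
horizontal leg: A = 60 × 22 = 1320.00, centroid at (44.00, 11.00).
gusset: A = ½·28·24 = 336.00, centroid at (23.33, 30.00).
ΣA = 2776.00 cm², ΣAx̄ = 73760.00 cm³, ΣAȳ = 69400.00 cm³.
x̄ = 73760.00/2776.00 = 26.57 cm; ȳ = 69400.00/2776.00 = 25.00 cm.

x̄ = 26.57 cm, ȳ = 25.00 cm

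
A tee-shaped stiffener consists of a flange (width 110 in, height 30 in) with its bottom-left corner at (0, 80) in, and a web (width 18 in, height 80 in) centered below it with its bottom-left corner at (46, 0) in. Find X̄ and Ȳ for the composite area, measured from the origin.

web: A = 18 × 80 = 1440.00, centroid at (55.00, 40.00).
flange: A = 110 × 30 = 3300.00, centroid at (55.00, 95.00).
ΣA = 4740.00 in², ΣAX̄ = 260700.00 in³, ΣAȲ = 371100.00 in³.
X̄ = 260700.00/4740.00 = 55.00 in; Ȳ = 371100.00/4740.00 = 78.29 in.

X̄ = 55.00 in, Ȳ = 78.29 in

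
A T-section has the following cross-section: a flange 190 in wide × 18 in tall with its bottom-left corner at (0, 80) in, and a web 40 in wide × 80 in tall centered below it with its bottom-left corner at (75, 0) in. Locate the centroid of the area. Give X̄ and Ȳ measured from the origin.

Part | A | x̄ᵢ | ȳᵢ | A·x̄ᵢ | A·ȳᵢ
web | 3200.00 | 95.00 | 40.00 | 304000.00 | 128000.00
flange | 3420.00 | 95.00 | 89.00 | 324900.00 | 304380.00
Σ | 6620.00 |  |  | 628900.00 | 432380.00
X̄ = 628900.00 / 6620.00 = 95.00 in
Ȳ = 432380.00 / 6620.00 = 65.31 in

X̄ = 95.00 in, Ȳ = 65.31 in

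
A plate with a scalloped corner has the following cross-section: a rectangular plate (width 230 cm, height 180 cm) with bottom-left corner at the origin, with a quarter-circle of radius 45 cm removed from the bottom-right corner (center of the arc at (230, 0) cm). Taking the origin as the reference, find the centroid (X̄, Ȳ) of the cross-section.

X̄ = 111.17 cm, Ȳ = 92.83 cm

plate: A = 230 × 180 = 41400.00, centroid at (115.00, 90.00).
removed quarter-circle: A = −¼π·45² = -1590.43, centroid at (210.90, 19.10).
ΣA = 39809.57 cm², ΣAX̄ = 4425575.81 cm³, ΣAȲ = 3695625.00 cm³.
X̄ = 4425575.81/39809.57 = 111.17 cm; Ȳ = 3695625.00/39809.57 = 92.83 cm.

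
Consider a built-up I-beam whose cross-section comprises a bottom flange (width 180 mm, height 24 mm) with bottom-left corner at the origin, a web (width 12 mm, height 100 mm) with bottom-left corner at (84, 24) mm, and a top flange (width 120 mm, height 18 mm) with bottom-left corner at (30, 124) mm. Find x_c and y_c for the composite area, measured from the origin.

Part | A | x̄ᵢ | ȳᵢ | A·x̄ᵢ | A·ȳᵢ
bottom flange | 4320.00 | 90.00 | 12.00 | 388800.00 | 51840.00
web | 1200.00 | 90.00 | 74.00 | 108000.00 | 88800.00
top flange | 2160.00 | 90.00 | 133.00 | 194400.00 | 287280.00
Σ | 7680.00 |  |  | 691200.00 | 427920.00
x_c = 691200.00 / 7680.00 = 90.00 mm
y_c = 427920.00 / 7680.00 = 55.72 mm

x_c = 90.00 mm, y_c = 55.72 mm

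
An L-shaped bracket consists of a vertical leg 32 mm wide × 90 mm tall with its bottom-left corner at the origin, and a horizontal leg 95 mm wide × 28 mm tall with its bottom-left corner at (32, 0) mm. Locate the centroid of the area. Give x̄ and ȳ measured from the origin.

vertical leg: A = 32 × 90 = 2880.00, centroid at (16.00, 45.00).
horizontal leg: A = 95 × 28 = 2660.00, centroid at (79.50, 14.00).
ΣA = 5540.00 mm²
ΣAx̄ = (2880.00)(16.00) + (2660.00)(79.50) = 257550.00 mm³
ΣAȳ = (2880.00)(45.00) + (2660.00)(14.00) = 166840.00 mm³
x̄ = 257550.00 / 5540.00 = 46.49 mm
ȳ = 166840.00 / 5540.00 = 30.12 mm

x̄ = 46.49 mm, ȳ = 30.12 mm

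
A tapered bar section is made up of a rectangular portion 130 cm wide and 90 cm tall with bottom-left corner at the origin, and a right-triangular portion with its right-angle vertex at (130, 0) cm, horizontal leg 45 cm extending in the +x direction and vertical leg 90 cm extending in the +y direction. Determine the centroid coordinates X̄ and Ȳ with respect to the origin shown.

rectangular portion: A = 130 × 90 = 11700.00, centroid at (65.00, 45.00).
triangular portion: A = ½·45·90 = 2025.00, centroid at (145.00, 30.00).
ΣA = 13725.00 cm²
ΣAX̄ = (11700.00)(65.00) + (2025.00)(145.00) = 1054125.00 cm³
ΣAȲ = (11700.00)(45.00) + (2025.00)(30.00) = 587250.00 cm³
X̄ = 1054125.00 / 13725.00 = 76.80 cm
Ȳ = 587250.00 / 13725.00 = 42.79 cm

X̄ = 76.80 cm, Ȳ = 42.79 cm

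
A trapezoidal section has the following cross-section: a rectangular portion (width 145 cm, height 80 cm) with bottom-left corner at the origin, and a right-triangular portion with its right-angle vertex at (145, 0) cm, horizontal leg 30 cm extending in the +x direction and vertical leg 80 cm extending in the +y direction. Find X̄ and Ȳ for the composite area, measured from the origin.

rectangular portion: A = 145 × 80 = 11600.00, centroid at (72.50, 40.00).
triangular portion: A = ½·30·80 = 1200.00, centroid at (155.00, 26.67).
ΣA = 12800.00 cm²
ΣAX̄ = (11600.00)(72.50) + (1200.00)(155.00) = 1027000.00 cm³
ΣAȲ = (11600.00)(40.00) + (1200.00)(26.67) = 496000.00 cm³
X̄ = 1027000.00 / 12800.00 = 80.23 cm
Ȳ = 496000.00 / 12800.00 = 38.75 cm

X̄ = 80.23 cm, Ȳ = 38.75 cm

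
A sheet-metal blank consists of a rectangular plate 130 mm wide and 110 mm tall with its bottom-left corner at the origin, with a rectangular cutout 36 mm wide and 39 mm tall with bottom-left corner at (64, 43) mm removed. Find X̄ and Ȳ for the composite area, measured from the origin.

plate: A = 130 × 110 = 14300.00, centroid at (65.00, 55.00).
hole: A = −(36 × 39) = -1404.00, centroid at (82.00, 62.50).
ΣA = 12896.00 mm², ΣAX̄ = 814372.00 mm³, ΣAȲ = 698750.00 mm³.
X̄ = 814372.00/12896.00 = 63.15 mm; Ȳ = 698750.00/12896.00 = 54.18 mm.

X̄ = 63.15 mm, Ȳ = 54.18 mm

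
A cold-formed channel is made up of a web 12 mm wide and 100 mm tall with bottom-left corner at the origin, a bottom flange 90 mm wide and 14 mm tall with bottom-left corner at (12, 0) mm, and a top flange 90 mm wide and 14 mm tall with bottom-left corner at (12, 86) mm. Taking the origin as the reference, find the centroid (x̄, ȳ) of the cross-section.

web: A = 12 × 100 = 1200.00, centroid at (6.00, 50.00).
bottom flange: A = 90 × 14 = 1260.00, centroid at (57.00, 7.00).
top flange: A = 90 × 14 = 1260.00, centroid at (57.00, 93.00).
ΣA = 3720.00 mm², ΣAx̄ = 150840.00 mm³, ΣAȳ = 186000.00 mm³.
x̄ = 150840.00/3720.00 = 40.55 mm; ȳ = 186000.00/3720.00 = 50.00 mm.

x̄ = 40.55 mm, ȳ = 50.00 mm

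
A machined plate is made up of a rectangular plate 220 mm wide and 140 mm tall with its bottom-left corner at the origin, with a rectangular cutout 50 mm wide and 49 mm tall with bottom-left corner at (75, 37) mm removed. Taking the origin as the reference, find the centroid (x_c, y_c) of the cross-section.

Part | A | x̄ᵢ | ȳᵢ | A·x̄ᵢ | A·ȳᵢ
plate | 30800.00 | 110.00 | 70.00 | 3388000.00 | 2156000.00
hole | -2450.00 | 100.00 | 61.50 | -245000.00 | -150675.00
Σ | 28350.00 |  |  | 3143000.00 | 2005325.00
x_c = 3143000.00 / 28350.00 = 110.86 mm
y_c = 2005325.00 / 28350.00 = 70.73 mm

x_c = 110.86 mm, y_c = 70.73 mm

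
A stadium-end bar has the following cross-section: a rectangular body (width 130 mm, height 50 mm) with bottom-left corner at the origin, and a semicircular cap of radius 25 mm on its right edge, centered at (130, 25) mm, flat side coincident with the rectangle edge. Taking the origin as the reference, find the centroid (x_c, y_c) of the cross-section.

rectangular body: A = 130 × 50 = 6500.00, centroid at (65.00, 25.00).
semicircular end: A = ½π·25² = 981.75, centroid at (140.61, 25.00).
ΣA = 7481.75 mm²
ΣAx_c = (6500.00)(65.00) + (981.75)(140.61) = 560543.87 mm³
ΣAy_c = (6500.00)(25.00) + (981.75)(25.00) = 187043.69 mm³
x_c = 560543.87 / 7481.75 = 74.92 mm
y_c = 187043.69 / 7481.75 = 25.00 mm

x_c = 74.92 mm, y_c = 25.00 mm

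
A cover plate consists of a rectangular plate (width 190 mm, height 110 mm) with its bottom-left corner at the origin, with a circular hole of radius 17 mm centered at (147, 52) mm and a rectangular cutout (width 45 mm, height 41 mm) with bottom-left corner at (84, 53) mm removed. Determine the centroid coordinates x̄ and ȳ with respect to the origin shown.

Part | A | x̄ᵢ | ȳᵢ | A·x̄ᵢ | A·ȳᵢ
plate | 20900.00 | 95.00 | 55.00 | 1985500.00 | 1149500.00
hole 1 | -907.92 | 147.00 | 52.00 | -133464.28 | -47211.85
hole 2 | -1845.00 | 106.50 | 73.50 | -196492.50 | -135607.50
Σ | 18147.08 |  |  | 1655543.22 | 966680.65
x̄ = 1655543.22 / 18147.08 = 91.23 mm
ȳ = 966680.65 / 18147.08 = 53.27 mm

x̄ = 91.23 mm, ȳ = 53.27 mm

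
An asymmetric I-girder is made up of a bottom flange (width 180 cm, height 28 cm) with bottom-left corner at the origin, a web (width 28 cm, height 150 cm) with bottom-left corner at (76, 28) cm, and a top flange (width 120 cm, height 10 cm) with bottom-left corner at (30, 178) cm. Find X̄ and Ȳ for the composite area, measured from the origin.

bottom flange: A = 180 × 28 = 5040.00, centroid at (90.00, 14.00).
web: A = 28 × 150 = 4200.00, centroid at (90.00, 103.00).
top flange: A = 120 × 10 = 1200.00, centroid at (90.00, 183.00).
ΣA = 10440.00 cm², ΣAX̄ = 939600.00 cm³, ΣAȲ = 722760.00 cm³.
X̄ = 939600.00/10440.00 = 90.00 cm; Ȳ = 722760.00/10440.00 = 69.23 cm.

X̄ = 90.00 cm, Ȳ = 69.23 cm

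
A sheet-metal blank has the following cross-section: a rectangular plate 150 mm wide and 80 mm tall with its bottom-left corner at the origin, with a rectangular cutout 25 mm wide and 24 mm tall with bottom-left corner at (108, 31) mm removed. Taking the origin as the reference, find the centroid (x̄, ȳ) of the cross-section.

x̄ = 72.61 mm, ȳ = 39.84 mm

plate: A = 150 × 80 = 12000.00, centroid at (75.00, 40.00).
hole: A = −(25 × 24) = -600.00, centroid at (120.50, 43.00).
ΣA = 11400.00 mm², ΣAx̄ = 827700.00 mm³, ΣAȳ = 454200.00 mm³.
x̄ = 827700.00/11400.00 = 72.61 mm; ȳ = 454200.00/11400.00 = 39.84 mm.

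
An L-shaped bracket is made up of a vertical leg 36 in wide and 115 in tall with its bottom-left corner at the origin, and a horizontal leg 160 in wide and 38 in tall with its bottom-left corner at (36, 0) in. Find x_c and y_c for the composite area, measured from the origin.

x_c = 76.30 in, y_c = 34.60 in

Part | A | x̄ᵢ | ȳᵢ | A·x̄ᵢ | A·ȳᵢ
vertical leg | 4140.00 | 18.00 | 57.50 | 74520.00 | 238050.00
horizontal leg | 6080.00 | 116.00 | 19.00 | 705280.00 | 115520.00
Σ | 10220.00 |  |  | 779800.00 | 353570.00
x_c = 779800.00 / 10220.00 = 76.30 in
y_c = 353570.00 / 10220.00 = 34.60 in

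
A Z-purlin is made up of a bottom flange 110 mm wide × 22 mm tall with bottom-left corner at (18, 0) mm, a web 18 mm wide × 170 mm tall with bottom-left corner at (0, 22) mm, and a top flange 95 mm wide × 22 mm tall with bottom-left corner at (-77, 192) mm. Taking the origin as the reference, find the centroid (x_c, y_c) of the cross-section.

bottom flange: A = 110 × 22 = 2420.00, centroid at (73.00, 11.00).
web: A = 18 × 170 = 3060.00, centroid at (9.00, 107.00).
top flange: A = 95 × 22 = 2090.00, centroid at (-29.50, 203.00).
ΣA = 7570.00 mm²
ΣAx_c = (2420.00)(73.00) + (3060.00)(9.00) + (2090.00)(-29.50) = 142545.00 mm³
ΣAy_c = (2420.00)(11.00) + (3060.00)(107.00) + (2090.00)(203.00) = 778310.00 mm³
x_c = 142545.00 / 7570.00 = 18.83 mm
y_c = 778310.00 / 7570.00 = 102.82 mm

x_c = 18.83 mm, y_c = 102.82 mm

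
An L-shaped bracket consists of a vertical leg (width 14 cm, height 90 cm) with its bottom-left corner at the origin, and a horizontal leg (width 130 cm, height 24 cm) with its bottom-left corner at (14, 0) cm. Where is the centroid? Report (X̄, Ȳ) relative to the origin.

X̄ = 58.29 cm, Ȳ = 21.49 cm

vertical leg: A = 14 × 90 = 1260.00, centroid at (7.00, 45.00).
horizontal leg: A = 130 × 24 = 3120.00, centroid at (79.00, 12.00).
ΣA = 4380.00 cm², ΣAX̄ = 255300.00 cm³, ΣAȲ = 94140.00 cm³.
X̄ = 255300.00/4380.00 = 58.29 cm; Ȳ = 94140.00/4380.00 = 21.49 cm.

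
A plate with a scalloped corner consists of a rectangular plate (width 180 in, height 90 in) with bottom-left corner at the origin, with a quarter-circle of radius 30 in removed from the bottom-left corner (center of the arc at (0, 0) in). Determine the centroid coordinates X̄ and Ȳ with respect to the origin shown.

X̄ = 93.53 in, Ȳ = 46.47 in

plate: A = 180 × 90 = 16200.00, centroid at (90.00, 45.00).
removed quarter-circle: A = −¼π·30² = -706.86, centroid at (12.73, 12.73).
ΣA = 15493.14 in²
ΣAX̄ = (16200.00)(90.00) + (-706.86)(12.73) = 1449000.00 in³
ΣAȲ = (16200.00)(45.00) + (-706.86)(12.73) = 720000.00 in³
X̄ = 1449000.00 / 15493.14 = 93.53 in
Ȳ = 720000.00 / 15493.14 = 46.47 in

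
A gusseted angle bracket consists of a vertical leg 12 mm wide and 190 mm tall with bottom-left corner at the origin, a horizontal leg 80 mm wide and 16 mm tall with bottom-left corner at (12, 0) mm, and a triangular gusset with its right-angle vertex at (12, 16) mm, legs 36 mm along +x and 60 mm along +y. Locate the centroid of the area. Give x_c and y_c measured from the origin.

vertical leg: A = 12 × 190 = 2280.00, centroid at (6.00, 95.00).
horizontal leg: A = 80 × 16 = 1280.00, centroid at (52.00, 8.00).
gusset: A = ½·36·60 = 1080.00, centroid at (24.00, 36.00).
ΣA = 4640.00 mm², ΣAx_c = 106160.00 mm³, ΣAy_c = 265720.00 mm³.
x_c = 106160.00/4640.00 = 22.88 mm; y_c = 265720.00/4640.00 = 57.27 mm.

x_c = 22.88 mm, y_c = 57.27 mm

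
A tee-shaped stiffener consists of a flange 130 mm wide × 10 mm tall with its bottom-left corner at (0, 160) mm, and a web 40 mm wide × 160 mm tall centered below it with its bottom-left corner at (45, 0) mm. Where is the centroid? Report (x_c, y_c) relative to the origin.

Part | A | x̄ᵢ | ȳᵢ | A·x̄ᵢ | A·ȳᵢ
web | 6400.00 | 65.00 | 80.00 | 416000.00 | 512000.00
flange | 1300.00 | 65.00 | 165.00 | 84500.00 | 214500.00
Σ | 7700.00 |  |  | 500500.00 | 726500.00
x_c = 500500.00 / 7700.00 = 65.00 mm
y_c = 726500.00 / 7700.00 = 94.35 mm

x_c = 65.00 mm, y_c = 94.35 mm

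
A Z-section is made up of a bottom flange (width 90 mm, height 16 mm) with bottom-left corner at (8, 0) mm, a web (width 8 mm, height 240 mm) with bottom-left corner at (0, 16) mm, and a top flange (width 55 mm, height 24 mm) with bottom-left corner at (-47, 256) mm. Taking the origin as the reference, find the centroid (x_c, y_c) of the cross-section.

x_c = 12.45 mm, y_c = 133.85 mm

bottom flange: A = 90 × 16 = 1440.00, centroid at (53.00, 8.00).
web: A = 8 × 240 = 1920.00, centroid at (4.00, 136.00).
top flange: A = 55 × 24 = 1320.00, centroid at (-19.50, 268.00).
ΣA = 4680.00 mm², ΣAx_c = 58260.00 mm³, ΣAy_c = 626400.00 mm³.
x_c = 58260.00/4680.00 = 12.45 mm; y_c = 626400.00/4680.00 = 133.85 mm.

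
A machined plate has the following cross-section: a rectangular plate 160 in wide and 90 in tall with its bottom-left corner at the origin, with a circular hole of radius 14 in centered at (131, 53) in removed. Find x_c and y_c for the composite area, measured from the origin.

Part | A | x̄ᵢ | ȳᵢ | A·x̄ᵢ | A·ȳᵢ
plate | 14400.00 | 80.00 | 45.00 | 1152000.00 | 648000.00
hole | -615.75 | 131.00 | 53.00 | -80663.53 | -32634.86
Σ | 13784.25 |  |  | 1071336.47 | 615365.14
x_c = 1071336.47 / 13784.25 = 77.72 in
y_c = 615365.14 / 13784.25 = 44.64 in

x_c = 77.72 in, y_c = 44.64 in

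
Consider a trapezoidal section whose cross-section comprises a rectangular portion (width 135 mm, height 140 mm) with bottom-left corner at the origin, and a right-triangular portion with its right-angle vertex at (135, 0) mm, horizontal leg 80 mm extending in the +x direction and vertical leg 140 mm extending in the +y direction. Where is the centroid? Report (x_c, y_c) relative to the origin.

Part | A | x̄ᵢ | ȳᵢ | A·x̄ᵢ | A·ȳᵢ
rectangular portion | 18900.00 | 67.50 | 70.00 | 1275750.00 | 1323000.00
triangular portion | 5600.00 | 161.67 | 46.67 | 905333.33 | 261333.33
Σ | 24500.00 |  |  | 2181083.33 | 1584333.33
x_c = 2181083.33 / 24500.00 = 89.02 mm
y_c = 1584333.33 / 24500.00 = 64.67 mm

x_c = 89.02 mm, y_c = 64.67 mm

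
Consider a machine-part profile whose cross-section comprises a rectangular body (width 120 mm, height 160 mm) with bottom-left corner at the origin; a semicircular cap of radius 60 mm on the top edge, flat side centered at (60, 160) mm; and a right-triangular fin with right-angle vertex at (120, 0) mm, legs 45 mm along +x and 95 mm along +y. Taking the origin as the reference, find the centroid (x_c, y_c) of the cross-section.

rectangular body: A = 120 × 160 = 19200.00, centroid at (60.00, 80.00).
semicircular top: A = ½π·60² = 5654.87, centroid at (60.00, 185.46).
triangular fin: A = ½·45·95 = 2137.50, centroid at (135.00, 31.67).
ΣA = 26992.37 mm²
ΣAx_c = (19200.00)(60.00) + (5654.87)(60.00) + (2137.50)(135.00) = 1779854.51 mm³
ΣAy_c = (19200.00)(80.00) + (5654.87)(185.46) + (2137.50)(31.67) = 2652466.18 mm³
x_c = 1779854.51 / 26992.37 = 65.94 mm
y_c = 2652466.18 / 26992.37 = 98.27 mm

x_c = 65.94 mm, y_c = 98.27 mm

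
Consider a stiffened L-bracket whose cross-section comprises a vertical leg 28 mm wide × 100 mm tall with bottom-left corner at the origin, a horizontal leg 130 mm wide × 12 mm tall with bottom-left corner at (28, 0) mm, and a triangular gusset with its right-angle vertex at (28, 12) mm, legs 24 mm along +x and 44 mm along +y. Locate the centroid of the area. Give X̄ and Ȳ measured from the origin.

Part | A | x̄ᵢ | ȳᵢ | A·x̄ᵢ | A·ȳᵢ
vertical leg | 2800.00 | 14.00 | 50.00 | 39200.00 | 140000.00
horizontal leg | 1560.00 | 93.00 | 6.00 | 145080.00 | 9360.00
gusset | 528.00 | 36.00 | 26.67 | 19008.00 | 14080.00
Σ | 4888.00 |  |  | 203288.00 | 163440.00
X̄ = 203288.00 / 4888.00 = 41.59 mm
Ȳ = 163440.00 / 4888.00 = 33.44 mm

X̄ = 41.59 mm, Ȳ = 33.44 mm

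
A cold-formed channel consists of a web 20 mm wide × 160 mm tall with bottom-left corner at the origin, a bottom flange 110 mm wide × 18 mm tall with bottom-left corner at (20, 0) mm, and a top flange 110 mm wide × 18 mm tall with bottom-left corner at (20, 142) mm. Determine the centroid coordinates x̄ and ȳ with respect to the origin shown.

web: A = 20 × 160 = 3200.00, centroid at (10.00, 80.00).
bottom flange: A = 110 × 18 = 1980.00, centroid at (75.00, 9.00).
top flange: A = 110 × 18 = 1980.00, centroid at (75.00, 151.00).
ΣA = 7160.00 mm²
ΣAx̄ = (3200.00)(10.00) + (1980.00)(75.00) + (1980.00)(75.00) = 329000.00 mm³
ΣAȳ = (3200.00)(80.00) + (1980.00)(9.00) + (1980.00)(151.00) = 572800.00 mm³
x̄ = 329000.00 / 7160.00 = 45.95 mm
ȳ = 572800.00 / 7160.00 = 80.00 mm

x̄ = 45.95 mm, ȳ = 80.00 mm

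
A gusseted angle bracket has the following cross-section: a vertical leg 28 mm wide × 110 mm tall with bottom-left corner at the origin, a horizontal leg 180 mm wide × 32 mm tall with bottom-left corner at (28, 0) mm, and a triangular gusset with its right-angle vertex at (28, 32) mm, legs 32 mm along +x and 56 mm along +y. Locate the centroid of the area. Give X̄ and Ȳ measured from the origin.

vertical leg: A = 28 × 110 = 3080.00, centroid at (14.00, 55.00).
horizontal leg: A = 180 × 32 = 5760.00, centroid at (118.00, 16.00).
gusset: A = ½·32·56 = 896.00, centroid at (38.67, 50.67).
ΣA = 9736.00 mm²
ΣAX̄ = (3080.00)(14.00) + (5760.00)(118.00) + (896.00)(38.67) = 757445.33 mm³
ΣAȲ = (3080.00)(55.00) + (5760.00)(16.00) + (896.00)(50.67) = 306957.33 mm³
X̄ = 757445.33 / 9736.00 = 77.80 mm
Ȳ = 306957.33 / 9736.00 = 31.53 mm

X̄ = 77.80 mm, Ȳ = 31.53 mm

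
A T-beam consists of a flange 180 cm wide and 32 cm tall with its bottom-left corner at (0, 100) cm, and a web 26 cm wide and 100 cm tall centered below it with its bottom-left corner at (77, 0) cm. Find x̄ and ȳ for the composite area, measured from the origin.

x̄ = 90.00 cm, ȳ = 95.47 cm

Part | A | x̄ᵢ | ȳᵢ | A·x̄ᵢ | A·ȳᵢ
web | 2600.00 | 90.00 | 50.00 | 234000.00 | 130000.00
flange | 5760.00 | 90.00 | 116.00 | 518400.00 | 668160.00
Σ | 8360.00 |  |  | 752400.00 | 798160.00
x̄ = 752400.00 / 8360.00 = 90.00 cm
ȳ = 798160.00 / 8360.00 = 95.47 cm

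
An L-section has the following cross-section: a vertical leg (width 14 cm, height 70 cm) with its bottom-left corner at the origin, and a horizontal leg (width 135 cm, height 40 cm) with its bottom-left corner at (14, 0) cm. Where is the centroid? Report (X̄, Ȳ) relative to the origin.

vertical leg: A = 14 × 70 = 980.00, centroid at (7.00, 35.00).
horizontal leg: A = 135 × 40 = 5400.00, centroid at (81.50, 20.00).
ΣA = 6380.00 cm²
ΣAX̄ = (980.00)(7.00) + (5400.00)(81.50) = 446960.00 cm³
ΣAȲ = (980.00)(35.00) + (5400.00)(20.00) = 142300.00 cm³
X̄ = 446960.00 / 6380.00 = 70.06 cm
Ȳ = 142300.00 / 6380.00 = 22.30 cm

X̄ = 70.06 cm, Ȳ = 22.30 cm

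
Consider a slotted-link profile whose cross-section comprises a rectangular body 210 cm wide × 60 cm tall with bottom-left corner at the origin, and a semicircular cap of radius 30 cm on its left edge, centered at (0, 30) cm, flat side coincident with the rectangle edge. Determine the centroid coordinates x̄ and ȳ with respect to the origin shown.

rectangular body: A = 210 × 60 = 12600.00, centroid at (105.00, 30.00).
semicircular end: A = ½π·30² = 1413.72, centroid at (-12.73, 30.00).
ΣA = 14013.72 cm², ΣAx̄ = 1305000.00 cm³, ΣAȳ = 420411.50 cm³.
x̄ = 1305000.00/14013.72 = 93.12 cm; ȳ = 420411.50/14013.72 = 30.00 cm.

x̄ = 93.12 cm, ȳ = 30.00 cm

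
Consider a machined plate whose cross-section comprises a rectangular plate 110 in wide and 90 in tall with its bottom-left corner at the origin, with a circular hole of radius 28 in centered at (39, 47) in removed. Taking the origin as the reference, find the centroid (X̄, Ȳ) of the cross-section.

X̄ = 60.30 in, Ȳ = 44.34 in

plate: A = 110 × 90 = 9900.00, centroid at (55.00, 45.00).
hole: A = −π·28² = -2463.01, centroid at (39.00, 47.00).
ΣA = 7436.99 in², ΣAX̄ = 448442.66 in³, ΣAȲ = 329738.59 in³.
X̄ = 448442.66/7436.99 = 60.30 in; Ȳ = 329738.59/7436.99 = 44.34 in.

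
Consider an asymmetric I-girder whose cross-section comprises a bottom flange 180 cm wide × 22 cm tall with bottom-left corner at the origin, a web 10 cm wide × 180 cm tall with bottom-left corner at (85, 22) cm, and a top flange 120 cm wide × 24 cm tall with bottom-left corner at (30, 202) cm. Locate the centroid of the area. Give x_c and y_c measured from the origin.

x_c = 90.00 cm, y_c = 99.71 cm

bottom flange: A = 180 × 22 = 3960.00, centroid at (90.00, 11.00).
web: A = 10 × 180 = 1800.00, centroid at (90.00, 112.00).
top flange: A = 120 × 24 = 2880.00, centroid at (90.00, 214.00).
ΣA = 8640.00 cm², ΣAx_c = 777600.00 cm³, ΣAy_c = 861480.00 cm³.
x_c = 777600.00/8640.00 = 90.00 cm; y_c = 861480.00/8640.00 = 99.71 cm.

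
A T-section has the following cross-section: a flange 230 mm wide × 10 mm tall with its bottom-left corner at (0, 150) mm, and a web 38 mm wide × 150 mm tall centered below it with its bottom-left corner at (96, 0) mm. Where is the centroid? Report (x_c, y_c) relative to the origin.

Part | A | x̄ᵢ | ȳᵢ | A·x̄ᵢ | A·ȳᵢ
web | 5700.00 | 115.00 | 75.00 | 655500.00 | 427500.00
flange | 2300.00 | 115.00 | 155.00 | 264500.00 | 356500.00
Σ | 8000.00 |  |  | 920000.00 | 784000.00
x_c = 920000.00 / 8000.00 = 115.00 mm
y_c = 784000.00 / 8000.00 = 98.00 mm

x_c = 115.00 mm, y_c = 98.00 mm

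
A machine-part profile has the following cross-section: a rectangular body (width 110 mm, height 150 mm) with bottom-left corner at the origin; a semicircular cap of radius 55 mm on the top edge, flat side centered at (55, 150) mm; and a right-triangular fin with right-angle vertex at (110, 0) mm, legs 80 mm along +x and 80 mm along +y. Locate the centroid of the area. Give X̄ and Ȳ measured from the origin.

X̄ = 65.69 mm, Ȳ = 87.79 mm

Part | A | x̄ᵢ | ȳᵢ | A·x̄ᵢ | A·ȳᵢ
rectangular body | 16500.00 | 55.00 | 75.00 | 907500.00 | 1237500.00
semicircular top | 4751.66 | 55.00 | 173.34 | 261341.24 | 823665.50
triangular fin | 3200.00 | 136.67 | 26.67 | 437333.33 | 85333.33
Σ | 24451.66 |  |  | 1606174.57 | 2146498.83
X̄ = 1606174.57 / 24451.66 = 65.69 mm
Ȳ = 2146498.83 / 24451.66 = 87.79 mm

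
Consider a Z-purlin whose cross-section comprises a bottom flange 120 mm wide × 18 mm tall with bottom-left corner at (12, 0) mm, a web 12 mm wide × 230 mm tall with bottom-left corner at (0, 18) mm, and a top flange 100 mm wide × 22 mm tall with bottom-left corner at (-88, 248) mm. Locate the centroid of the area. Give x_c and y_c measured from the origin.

bottom flange: A = 120 × 18 = 2160.00, centroid at (72.00, 9.00).
web: A = 12 × 230 = 2760.00, centroid at (6.00, 133.00).
top flange: A = 100 × 22 = 2200.00, centroid at (-38.00, 259.00).
ΣA = 7120.00 mm²
ΣAx_c = (2160.00)(72.00) + (2760.00)(6.00) + (2200.00)(-38.00) = 88480.00 mm³
ΣAy_c = (2160.00)(9.00) + (2760.00)(133.00) + (2200.00)(259.00) = 956320.00 mm³
x_c = 88480.00 / 7120.00 = 12.43 mm
y_c = 956320.00 / 7120.00 = 134.31 mm

x_c = 12.43 mm, y_c = 134.31 mm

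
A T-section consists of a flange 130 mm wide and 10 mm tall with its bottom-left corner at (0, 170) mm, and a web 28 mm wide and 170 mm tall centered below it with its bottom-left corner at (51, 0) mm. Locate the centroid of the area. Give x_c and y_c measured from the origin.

Part | A | x̄ᵢ | ȳᵢ | A·x̄ᵢ | A·ȳᵢ
web | 4760.00 | 65.00 | 85.00 | 309400.00 | 404600.00
flange | 1300.00 | 65.00 | 175.00 | 84500.00 | 227500.00
Σ | 6060.00 |  |  | 393900.00 | 632100.00
x_c = 393900.00 / 6060.00 = 65.00 mm
y_c = 632100.00 / 6060.00 = 104.31 mm

x_c = 65.00 mm, y_c = 104.31 mm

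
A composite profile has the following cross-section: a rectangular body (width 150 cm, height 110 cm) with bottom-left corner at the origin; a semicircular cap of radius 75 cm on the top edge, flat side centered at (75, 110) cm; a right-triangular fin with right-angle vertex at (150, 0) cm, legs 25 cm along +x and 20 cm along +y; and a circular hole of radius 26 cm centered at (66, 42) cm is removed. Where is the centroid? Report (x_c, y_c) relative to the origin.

rectangular body: A = 150 × 110 = 16500.00, centroid at (75.00, 55.00).
semicircular top: A = ½π·75² = 8835.73, centroid at (75.00, 141.83).
triangular fin: A = ½·25·20 = 250.00, centroid at (158.33, 6.67).
hole: A = −π·26² = -2123.72, centroid at (66.00, 42.00).
ΣA = 23462.01 cm², ΣAx_c = 1799597.74 cm³, ΣAy_c = 2073150.80 cm³.
x_c = 1799597.74/23462.01 = 76.70 cm; y_c = 2073150.80/23462.01 = 88.36 cm.

x_c = 76.70 cm, y_c = 88.36 cm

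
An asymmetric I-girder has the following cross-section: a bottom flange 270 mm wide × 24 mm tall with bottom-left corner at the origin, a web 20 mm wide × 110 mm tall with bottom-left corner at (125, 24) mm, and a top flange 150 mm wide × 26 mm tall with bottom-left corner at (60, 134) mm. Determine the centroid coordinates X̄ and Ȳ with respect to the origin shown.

X̄ = 135.00 mm, Ȳ = 65.57 mm

bottom flange: A = 270 × 24 = 6480.00, centroid at (135.00, 12.00).
web: A = 20 × 110 = 2200.00, centroid at (135.00, 79.00).
top flange: A = 150 × 26 = 3900.00, centroid at (135.00, 147.00).
ΣA = 12580.00 mm², ΣAX̄ = 1698300.00 mm³, ΣAȲ = 824860.00 mm³.
X̄ = 1698300.00/12580.00 = 135.00 mm; Ȳ = 824860.00/12580.00 = 65.57 mm.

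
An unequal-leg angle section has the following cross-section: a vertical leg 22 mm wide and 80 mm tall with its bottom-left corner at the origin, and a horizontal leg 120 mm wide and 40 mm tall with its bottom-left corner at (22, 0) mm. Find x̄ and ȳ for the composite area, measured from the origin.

x̄ = 62.95 mm, ȳ = 25.37 mm

Part | A | x̄ᵢ | ȳᵢ | A·x̄ᵢ | A·ȳᵢ
vertical leg | 1760.00 | 11.00 | 40.00 | 19360.00 | 70400.00
horizontal leg | 4800.00 | 82.00 | 20.00 | 393600.00 | 96000.00
Σ | 6560.00 |  |  | 412960.00 | 166400.00
x̄ = 412960.00 / 6560.00 = 62.95 mm
ȳ = 166400.00 / 6560.00 = 25.37 mm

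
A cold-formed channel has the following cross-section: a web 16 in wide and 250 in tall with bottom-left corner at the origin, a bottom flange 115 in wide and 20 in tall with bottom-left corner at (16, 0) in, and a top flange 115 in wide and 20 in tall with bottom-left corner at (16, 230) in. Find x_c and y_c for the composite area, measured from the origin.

x_c = 43.03 in, y_c = 125.00 in

Part | A | x̄ᵢ | ȳᵢ | A·x̄ᵢ | A·ȳᵢ
web | 4000.00 | 8.00 | 125.00 | 32000.00 | 500000.00
bottom flange | 2300.00 | 73.50 | 10.00 | 169050.00 | 23000.00
top flange | 2300.00 | 73.50 | 240.00 | 169050.00 | 552000.00
Σ | 8600.00 |  |  | 370100.00 | 1075000.00
x_c = 370100.00 / 8600.00 = 43.03 in
y_c = 1075000.00 / 8600.00 = 125.00 in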